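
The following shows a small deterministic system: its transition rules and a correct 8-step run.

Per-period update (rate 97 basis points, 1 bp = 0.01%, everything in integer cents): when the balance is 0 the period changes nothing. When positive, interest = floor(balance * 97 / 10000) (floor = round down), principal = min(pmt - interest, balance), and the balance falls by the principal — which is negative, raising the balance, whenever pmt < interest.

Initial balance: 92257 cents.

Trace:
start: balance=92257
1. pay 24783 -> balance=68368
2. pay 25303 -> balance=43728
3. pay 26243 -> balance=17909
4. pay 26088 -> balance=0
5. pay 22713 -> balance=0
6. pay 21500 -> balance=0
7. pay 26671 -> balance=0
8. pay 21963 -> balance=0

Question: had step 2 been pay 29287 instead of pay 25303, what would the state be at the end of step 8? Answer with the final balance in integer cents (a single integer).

(re-executing from step 2 with the substitution; state before step 2: balance=68368)
2. pay 29287 -> balance=39744
3. pay 26243 -> balance=13886
4. pay 26088 -> balance=0
5. pay 22713 -> balance=0
6. pay 21500 -> balance=0
7. pay 26671 -> balance=0
8. pay 21963 -> balance=0

0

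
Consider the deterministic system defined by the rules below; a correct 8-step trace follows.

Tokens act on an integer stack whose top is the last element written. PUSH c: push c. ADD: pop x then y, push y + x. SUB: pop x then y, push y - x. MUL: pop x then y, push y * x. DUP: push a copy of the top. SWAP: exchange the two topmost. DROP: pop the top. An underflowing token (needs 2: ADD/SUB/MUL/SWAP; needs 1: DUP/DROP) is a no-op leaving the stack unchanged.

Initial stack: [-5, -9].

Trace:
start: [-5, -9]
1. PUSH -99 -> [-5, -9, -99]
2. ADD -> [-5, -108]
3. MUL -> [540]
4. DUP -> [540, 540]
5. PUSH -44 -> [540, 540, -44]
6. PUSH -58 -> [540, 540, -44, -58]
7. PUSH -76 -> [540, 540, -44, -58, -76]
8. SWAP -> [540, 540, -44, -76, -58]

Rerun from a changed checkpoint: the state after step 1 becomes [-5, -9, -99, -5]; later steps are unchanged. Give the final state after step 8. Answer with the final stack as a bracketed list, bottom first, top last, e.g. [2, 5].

state after step 1 := [-5, -9, -99, -5]
2. ADD -> [-5, -9, -104]
3. MUL -> [-5, 936]
4. DUP -> [-5, 936, 936]
5. PUSH -44 -> [-5, 936, 936, -44]
6. PUSH -58 -> [-5, 936, 936, -44, -58]
7. PUSH -76 -> [-5, 936, 936, -44, -58, -76]
8. SWAP -> [-5, 936, 936, -44, -76, -58]

[-5, 936, 936, -44, -76, -58]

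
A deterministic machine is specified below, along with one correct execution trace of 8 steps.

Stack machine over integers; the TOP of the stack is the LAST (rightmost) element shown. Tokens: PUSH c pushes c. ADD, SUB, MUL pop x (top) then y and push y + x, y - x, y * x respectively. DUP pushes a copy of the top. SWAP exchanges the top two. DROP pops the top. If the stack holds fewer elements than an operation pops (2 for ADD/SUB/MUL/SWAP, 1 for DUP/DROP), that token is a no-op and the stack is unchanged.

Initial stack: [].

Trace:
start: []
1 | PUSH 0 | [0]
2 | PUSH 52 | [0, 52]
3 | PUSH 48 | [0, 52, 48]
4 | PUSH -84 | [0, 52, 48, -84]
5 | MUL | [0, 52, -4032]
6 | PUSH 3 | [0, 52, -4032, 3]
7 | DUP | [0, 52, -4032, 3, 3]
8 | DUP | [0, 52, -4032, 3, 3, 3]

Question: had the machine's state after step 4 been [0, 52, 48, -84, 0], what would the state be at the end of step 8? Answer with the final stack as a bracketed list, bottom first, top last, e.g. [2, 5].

state after step 4 := [0, 52, 48, -84, 0]
5 | MUL | [0, 52, 48, 0]
6 | PUSH 3 | [0, 52, 48, 0, 3]
7 | DUP | [0, 52, 48, 0, 3, 3]
8 | DUP | [0, 52, 48, 0, 3, 3, 3]

[0, 52, 48, 0, 3, 3, 3]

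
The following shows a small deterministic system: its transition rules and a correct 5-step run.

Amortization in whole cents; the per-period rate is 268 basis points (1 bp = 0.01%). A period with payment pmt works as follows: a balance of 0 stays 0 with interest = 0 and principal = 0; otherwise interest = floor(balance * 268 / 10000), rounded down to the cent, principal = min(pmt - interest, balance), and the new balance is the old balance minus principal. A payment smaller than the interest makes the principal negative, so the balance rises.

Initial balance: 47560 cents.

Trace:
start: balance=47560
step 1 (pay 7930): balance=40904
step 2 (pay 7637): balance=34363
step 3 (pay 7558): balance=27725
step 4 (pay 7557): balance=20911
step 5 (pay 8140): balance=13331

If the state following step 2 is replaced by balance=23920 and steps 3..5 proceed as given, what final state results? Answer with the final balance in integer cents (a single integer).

2026

state after step 2 := balance=23920
step 3 (pay 7558): balance=17003
step 4 (pay 7557): balance=9901
step 5 (pay 8140): balance=2026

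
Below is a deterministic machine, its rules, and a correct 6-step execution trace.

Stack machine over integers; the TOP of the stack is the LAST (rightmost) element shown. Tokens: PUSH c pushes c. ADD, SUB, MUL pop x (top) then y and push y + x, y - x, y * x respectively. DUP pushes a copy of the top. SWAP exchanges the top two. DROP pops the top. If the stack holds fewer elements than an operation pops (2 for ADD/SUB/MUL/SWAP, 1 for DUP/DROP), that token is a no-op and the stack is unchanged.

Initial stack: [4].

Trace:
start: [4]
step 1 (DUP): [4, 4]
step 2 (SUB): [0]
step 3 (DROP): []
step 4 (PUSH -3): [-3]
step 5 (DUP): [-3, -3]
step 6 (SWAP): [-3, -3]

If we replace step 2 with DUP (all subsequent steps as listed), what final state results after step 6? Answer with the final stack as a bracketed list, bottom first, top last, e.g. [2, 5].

(re-executing from step 2 with the substitution; state before step 2: [4, 4])
step 2 (DUP): [4, 4, 4]
step 3 (DROP): [4, 4]
step 4 (PUSH -3): [4, 4, -3]
step 5 (DUP): [4, 4, -3, -3]
step 6 (SWAP): [4, 4, -3, -3]

[4, 4, -3, -3]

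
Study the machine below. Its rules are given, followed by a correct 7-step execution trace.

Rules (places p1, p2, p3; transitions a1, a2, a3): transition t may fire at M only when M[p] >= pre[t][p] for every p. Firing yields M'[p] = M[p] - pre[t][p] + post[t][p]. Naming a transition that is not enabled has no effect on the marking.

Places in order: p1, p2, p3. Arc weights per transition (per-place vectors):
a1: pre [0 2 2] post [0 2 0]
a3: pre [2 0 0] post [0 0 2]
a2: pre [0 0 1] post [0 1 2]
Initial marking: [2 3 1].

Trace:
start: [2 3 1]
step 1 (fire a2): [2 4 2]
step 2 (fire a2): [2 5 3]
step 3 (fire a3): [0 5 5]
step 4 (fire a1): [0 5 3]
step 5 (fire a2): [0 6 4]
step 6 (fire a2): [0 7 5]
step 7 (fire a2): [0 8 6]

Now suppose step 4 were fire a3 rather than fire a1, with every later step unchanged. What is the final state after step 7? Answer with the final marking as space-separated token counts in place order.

0 8 8

(re-executing from step 4 with the substitution; state before step 4: [0 5 5])
step 4 (fire a3): [0 5 5]
step 5 (fire a2): [0 6 6]
step 6 (fire a2): [0 7 7]
step 7 (fire a2): [0 8 8]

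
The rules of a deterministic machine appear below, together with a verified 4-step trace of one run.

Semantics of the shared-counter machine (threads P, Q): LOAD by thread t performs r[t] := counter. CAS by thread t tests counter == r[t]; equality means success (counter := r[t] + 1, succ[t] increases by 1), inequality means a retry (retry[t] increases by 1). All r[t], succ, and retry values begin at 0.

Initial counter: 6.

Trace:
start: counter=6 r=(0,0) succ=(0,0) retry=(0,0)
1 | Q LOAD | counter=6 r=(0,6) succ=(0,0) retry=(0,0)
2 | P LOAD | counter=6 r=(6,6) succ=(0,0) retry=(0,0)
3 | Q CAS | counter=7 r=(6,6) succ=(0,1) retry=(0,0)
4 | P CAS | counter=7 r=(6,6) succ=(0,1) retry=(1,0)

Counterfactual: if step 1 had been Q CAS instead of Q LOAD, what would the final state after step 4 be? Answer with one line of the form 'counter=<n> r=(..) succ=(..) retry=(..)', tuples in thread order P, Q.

counter=7 r=(6,0) succ=(1,0) retry=(0,2)

(re-executing from step 1 with the substitution; state before step 1: counter=6 r=(0,0) succ=(0,0) retry=(0,0))
1 | Q CAS | counter=6 r=(0,0) succ=(0,0) retry=(0,1)
2 | P LOAD | counter=6 r=(6,0) succ=(0,0) retry=(0,1)
3 | Q CAS | counter=6 r=(6,0) succ=(0,0) retry=(0,2)
4 | P CAS | counter=7 r=(6,0) succ=(1,0) retry=(0,2)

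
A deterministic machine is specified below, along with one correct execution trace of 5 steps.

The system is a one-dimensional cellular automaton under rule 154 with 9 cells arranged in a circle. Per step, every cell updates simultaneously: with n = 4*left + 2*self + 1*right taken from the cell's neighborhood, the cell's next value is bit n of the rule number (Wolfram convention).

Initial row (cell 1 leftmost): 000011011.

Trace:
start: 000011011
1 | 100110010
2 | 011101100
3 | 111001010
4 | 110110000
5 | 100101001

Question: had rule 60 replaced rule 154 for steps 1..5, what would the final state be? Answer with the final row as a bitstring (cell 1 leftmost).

111000111

(re-executing steps 1..5 under rule 60; state before step 1: 000011011)
1 | 100010110
2 | 110011101
3 | 001010011
4 | 101111010
5 | 111000111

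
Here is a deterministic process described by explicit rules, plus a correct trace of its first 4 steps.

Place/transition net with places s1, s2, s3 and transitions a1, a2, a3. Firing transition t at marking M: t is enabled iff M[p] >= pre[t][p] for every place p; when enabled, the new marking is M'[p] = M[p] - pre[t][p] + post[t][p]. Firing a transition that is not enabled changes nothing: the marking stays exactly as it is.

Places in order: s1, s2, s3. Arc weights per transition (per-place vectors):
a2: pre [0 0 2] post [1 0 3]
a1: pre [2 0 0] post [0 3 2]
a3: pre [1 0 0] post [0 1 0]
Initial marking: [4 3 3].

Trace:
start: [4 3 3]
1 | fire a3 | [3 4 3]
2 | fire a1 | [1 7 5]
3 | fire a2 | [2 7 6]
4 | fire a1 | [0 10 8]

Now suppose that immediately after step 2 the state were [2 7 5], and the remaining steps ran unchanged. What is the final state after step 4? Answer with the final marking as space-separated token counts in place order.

state after step 2 := [2 7 5]
3 | fire a2 | [3 7 6]
4 | fire a1 | [1 10 8]

1 10 8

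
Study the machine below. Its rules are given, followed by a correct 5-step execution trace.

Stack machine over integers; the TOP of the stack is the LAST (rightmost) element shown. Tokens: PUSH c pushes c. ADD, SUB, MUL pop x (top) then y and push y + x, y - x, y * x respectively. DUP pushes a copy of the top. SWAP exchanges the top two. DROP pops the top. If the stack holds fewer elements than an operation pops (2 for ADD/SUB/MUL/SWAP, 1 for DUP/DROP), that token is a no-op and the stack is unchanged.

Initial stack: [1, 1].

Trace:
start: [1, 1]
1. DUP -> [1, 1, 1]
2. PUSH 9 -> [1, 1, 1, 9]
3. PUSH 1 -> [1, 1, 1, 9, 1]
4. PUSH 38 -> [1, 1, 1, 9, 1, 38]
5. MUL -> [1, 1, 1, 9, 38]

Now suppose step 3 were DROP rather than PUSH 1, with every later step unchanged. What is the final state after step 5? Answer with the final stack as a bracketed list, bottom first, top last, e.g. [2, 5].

[1, 1, 38]

(re-executing from step 3 with the substitution; state before step 3: [1, 1, 1, 9])
3. DROP -> [1, 1, 1]
4. PUSH 38 -> [1, 1, 1, 38]
5. MUL -> [1, 1, 38]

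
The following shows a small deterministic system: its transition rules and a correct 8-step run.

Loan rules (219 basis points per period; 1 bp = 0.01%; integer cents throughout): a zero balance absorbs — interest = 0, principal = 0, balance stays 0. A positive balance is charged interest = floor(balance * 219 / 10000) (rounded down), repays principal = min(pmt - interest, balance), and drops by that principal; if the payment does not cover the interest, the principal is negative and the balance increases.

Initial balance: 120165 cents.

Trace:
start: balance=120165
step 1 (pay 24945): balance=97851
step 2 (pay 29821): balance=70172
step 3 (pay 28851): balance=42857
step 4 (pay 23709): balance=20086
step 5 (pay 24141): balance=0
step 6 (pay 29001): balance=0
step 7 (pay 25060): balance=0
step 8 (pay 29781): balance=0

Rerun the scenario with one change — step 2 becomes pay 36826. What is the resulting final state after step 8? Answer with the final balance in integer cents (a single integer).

(re-executing from step 2 with the substitution; state before step 2: balance=97851)
step 2 (pay 36826): balance=63167
step 3 (pay 28851): balance=35699
step 4 (pay 23709): balance=12771
step 5 (pay 24141): balance=0
step 6 (pay 29001): balance=0
step 7 (pay 25060): balance=0
step 8 (pay 29781): balance=0

0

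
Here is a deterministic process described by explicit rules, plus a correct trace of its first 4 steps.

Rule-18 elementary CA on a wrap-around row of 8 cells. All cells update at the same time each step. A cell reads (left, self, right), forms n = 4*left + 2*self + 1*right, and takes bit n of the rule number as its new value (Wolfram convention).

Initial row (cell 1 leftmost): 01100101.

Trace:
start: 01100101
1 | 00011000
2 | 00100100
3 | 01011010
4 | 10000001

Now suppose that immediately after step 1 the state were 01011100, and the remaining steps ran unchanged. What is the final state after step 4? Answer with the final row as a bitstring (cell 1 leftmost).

10101010

state after step 1 := 01011100
2 | 10000010
3 | 01000100
4 | 10101010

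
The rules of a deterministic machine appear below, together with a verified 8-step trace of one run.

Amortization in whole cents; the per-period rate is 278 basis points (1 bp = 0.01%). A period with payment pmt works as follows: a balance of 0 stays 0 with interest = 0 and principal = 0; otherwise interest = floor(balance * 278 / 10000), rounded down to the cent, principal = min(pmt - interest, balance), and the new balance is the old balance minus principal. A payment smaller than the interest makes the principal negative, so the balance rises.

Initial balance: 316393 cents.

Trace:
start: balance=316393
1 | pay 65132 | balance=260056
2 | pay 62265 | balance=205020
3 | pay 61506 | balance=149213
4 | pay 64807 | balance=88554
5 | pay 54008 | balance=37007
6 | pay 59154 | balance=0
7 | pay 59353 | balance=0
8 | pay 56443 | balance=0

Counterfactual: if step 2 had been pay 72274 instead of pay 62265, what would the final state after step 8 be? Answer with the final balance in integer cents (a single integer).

(re-executing from step 2 with the substitution; state before step 2: balance=260056)
2 | pay 72274 | balance=195011
3 | pay 61506 | balance=138926
4 | pay 64807 | balance=77981
5 | pay 54008 | balance=26140
6 | pay 59154 | balance=0
7 | pay 59353 | balance=0
8 | pay 56443 | balance=0

0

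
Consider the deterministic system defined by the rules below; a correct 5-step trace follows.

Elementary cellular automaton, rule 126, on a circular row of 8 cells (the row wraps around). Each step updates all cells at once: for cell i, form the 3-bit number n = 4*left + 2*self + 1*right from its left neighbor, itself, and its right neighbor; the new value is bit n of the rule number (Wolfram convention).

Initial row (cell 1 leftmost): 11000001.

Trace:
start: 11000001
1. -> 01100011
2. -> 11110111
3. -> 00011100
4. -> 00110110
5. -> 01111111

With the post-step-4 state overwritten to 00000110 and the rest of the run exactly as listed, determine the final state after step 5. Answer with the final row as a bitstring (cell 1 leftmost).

state after step 4 := 00000110
5. -> 00001111

00001111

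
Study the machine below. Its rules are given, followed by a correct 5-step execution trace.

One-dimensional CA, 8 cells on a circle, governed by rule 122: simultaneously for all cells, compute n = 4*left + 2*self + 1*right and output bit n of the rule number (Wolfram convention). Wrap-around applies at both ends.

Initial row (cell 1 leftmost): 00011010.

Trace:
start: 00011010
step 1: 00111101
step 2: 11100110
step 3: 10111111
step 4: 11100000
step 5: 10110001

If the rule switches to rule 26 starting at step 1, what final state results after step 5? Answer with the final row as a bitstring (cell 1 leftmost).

00100010

(re-executing steps 1..5 under rule 26; state before step 1: 00011010)
step 1: 00110001
step 2: 11101010
step 3: 10000000
step 4: 01000001
step 5: 00100010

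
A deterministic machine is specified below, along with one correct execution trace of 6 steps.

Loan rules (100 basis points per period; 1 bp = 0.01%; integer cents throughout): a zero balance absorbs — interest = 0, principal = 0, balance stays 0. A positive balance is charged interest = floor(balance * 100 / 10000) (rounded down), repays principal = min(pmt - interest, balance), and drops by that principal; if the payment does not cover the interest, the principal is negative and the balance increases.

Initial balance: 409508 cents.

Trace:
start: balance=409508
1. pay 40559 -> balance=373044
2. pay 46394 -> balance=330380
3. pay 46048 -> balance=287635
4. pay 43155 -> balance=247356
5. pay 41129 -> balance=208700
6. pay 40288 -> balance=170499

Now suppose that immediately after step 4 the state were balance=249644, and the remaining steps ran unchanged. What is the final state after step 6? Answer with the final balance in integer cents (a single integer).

172833

state after step 4 := balance=249644
5. pay 41129 -> balance=211011
6. pay 40288 -> balance=172833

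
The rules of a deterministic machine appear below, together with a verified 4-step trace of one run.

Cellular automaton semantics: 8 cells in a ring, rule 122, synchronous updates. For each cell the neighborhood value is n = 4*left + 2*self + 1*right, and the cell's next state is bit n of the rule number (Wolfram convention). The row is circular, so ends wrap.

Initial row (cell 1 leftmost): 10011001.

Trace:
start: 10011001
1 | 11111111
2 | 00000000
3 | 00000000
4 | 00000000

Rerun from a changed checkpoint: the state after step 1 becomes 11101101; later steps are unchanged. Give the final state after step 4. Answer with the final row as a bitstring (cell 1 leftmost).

state after step 1 := 11101101
2 | 00111111
3 | 11100001
4 | 00110011

00110011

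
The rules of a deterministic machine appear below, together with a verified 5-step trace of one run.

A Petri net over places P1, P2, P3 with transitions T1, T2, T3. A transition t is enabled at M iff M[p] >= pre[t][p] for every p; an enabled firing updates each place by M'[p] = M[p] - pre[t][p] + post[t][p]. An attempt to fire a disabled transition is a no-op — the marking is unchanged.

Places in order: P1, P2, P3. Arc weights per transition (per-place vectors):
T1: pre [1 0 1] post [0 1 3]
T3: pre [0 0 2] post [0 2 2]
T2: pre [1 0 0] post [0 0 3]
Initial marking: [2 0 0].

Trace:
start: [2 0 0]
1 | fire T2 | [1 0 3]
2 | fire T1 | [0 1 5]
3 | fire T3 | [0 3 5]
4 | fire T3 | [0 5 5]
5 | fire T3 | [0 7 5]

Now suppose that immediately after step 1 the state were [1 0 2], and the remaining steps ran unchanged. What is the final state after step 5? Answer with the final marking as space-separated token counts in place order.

state after step 1 := [1 0 2]
2 | fire T1 | [0 1 4]
3 | fire T3 | [0 3 4]
4 | fire T3 | [0 5 4]
5 | fire T3 | [0 7 4]

0 7 4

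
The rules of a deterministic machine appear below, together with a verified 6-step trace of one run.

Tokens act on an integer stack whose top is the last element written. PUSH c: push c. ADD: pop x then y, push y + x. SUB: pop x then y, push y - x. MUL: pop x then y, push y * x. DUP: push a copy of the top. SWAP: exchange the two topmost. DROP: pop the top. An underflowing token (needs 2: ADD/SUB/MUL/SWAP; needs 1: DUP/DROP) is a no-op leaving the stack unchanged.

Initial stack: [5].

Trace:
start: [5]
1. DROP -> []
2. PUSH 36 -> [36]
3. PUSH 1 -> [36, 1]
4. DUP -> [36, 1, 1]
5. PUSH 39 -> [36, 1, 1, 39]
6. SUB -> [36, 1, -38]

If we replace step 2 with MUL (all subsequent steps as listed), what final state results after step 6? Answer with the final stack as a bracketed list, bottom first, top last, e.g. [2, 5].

[1, -38]

(re-executing from step 2 with the substitution; state before step 2: [])
2. MUL -> []
3. PUSH 1 -> [1]
4. DUP -> [1, 1]
5. PUSH 39 -> [1, 1, 39]
6. SUB -> [1, -38]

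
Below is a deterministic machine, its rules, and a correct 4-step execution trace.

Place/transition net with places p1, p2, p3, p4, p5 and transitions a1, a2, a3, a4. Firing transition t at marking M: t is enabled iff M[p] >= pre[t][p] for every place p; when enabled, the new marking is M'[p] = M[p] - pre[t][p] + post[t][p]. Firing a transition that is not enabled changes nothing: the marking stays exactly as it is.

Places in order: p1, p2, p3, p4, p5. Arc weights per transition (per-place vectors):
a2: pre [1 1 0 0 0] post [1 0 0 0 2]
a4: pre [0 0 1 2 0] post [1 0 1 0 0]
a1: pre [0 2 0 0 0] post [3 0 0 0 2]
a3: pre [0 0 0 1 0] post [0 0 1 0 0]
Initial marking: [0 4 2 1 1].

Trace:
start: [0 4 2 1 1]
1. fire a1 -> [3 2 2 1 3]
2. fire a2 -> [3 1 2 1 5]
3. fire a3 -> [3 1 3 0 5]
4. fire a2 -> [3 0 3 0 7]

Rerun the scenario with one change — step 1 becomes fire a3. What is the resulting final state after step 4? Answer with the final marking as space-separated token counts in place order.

(re-executing from step 1 with the substitution; state before step 1: [0 4 2 1 1])
1. fire a3 -> [0 4 3 0 1]
2. fire a2 -> [0 4 3 0 1]
3. fire a3 -> [0 4 3 0 1]
4. fire a2 -> [0 4 3 0 1]

0 4 3 0 1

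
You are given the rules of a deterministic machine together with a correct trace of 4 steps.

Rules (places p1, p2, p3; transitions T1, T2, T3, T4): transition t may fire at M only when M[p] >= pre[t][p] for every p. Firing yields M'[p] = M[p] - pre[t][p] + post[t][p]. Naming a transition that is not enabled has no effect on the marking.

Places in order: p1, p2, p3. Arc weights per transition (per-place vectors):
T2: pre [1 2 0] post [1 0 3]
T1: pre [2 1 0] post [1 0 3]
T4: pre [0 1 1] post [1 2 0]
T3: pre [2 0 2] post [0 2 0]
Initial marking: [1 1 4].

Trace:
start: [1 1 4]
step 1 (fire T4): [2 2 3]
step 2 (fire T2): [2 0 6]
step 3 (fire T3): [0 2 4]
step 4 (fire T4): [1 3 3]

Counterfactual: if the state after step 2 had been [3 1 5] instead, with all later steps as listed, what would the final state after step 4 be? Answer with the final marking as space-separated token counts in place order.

2 4 2

state after step 2 := [3 1 5]
step 3 (fire T3): [1 3 3]
step 4 (fire T4): [2 4 2]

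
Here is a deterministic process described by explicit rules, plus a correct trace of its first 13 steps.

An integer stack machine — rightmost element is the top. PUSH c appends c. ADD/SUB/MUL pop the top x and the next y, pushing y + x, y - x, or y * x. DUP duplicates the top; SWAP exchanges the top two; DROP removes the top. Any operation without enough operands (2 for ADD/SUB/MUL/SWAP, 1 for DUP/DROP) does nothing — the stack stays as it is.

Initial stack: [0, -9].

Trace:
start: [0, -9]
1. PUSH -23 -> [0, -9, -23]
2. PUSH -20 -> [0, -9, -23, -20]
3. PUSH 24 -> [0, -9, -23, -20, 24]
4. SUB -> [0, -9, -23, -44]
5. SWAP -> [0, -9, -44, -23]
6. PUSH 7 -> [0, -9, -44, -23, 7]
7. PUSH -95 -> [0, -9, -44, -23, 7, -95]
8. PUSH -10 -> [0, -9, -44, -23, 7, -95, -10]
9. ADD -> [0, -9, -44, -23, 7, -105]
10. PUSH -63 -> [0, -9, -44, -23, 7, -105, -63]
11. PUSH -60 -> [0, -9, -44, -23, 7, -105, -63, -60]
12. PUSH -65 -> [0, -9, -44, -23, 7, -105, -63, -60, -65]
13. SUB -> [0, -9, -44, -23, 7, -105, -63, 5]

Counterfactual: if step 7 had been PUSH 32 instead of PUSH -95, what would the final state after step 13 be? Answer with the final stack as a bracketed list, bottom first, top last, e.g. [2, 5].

[0, -9, -44, -23, 7, 22, -63, 5]

(re-executing from step 7 with the substitution; state before step 7: [0, -9, -44, -23, 7])
7. PUSH 32 -> [0, -9, -44, -23, 7, 32]
8. PUSH -10 -> [0, -9, -44, -23, 7, 32, -10]
9. ADD -> [0, -9, -44, -23, 7, 22]
10. PUSH -63 -> [0, -9, -44, -23, 7, 22, -63]
11. PUSH -60 -> [0, -9, -44, -23, 7, 22, -63, -60]
12. PUSH -65 -> [0, -9, -44, -23, 7, 22, -63, -60, -65]
13. SUB -> [0, -9, -44, -23, 7, 22, -63, 5]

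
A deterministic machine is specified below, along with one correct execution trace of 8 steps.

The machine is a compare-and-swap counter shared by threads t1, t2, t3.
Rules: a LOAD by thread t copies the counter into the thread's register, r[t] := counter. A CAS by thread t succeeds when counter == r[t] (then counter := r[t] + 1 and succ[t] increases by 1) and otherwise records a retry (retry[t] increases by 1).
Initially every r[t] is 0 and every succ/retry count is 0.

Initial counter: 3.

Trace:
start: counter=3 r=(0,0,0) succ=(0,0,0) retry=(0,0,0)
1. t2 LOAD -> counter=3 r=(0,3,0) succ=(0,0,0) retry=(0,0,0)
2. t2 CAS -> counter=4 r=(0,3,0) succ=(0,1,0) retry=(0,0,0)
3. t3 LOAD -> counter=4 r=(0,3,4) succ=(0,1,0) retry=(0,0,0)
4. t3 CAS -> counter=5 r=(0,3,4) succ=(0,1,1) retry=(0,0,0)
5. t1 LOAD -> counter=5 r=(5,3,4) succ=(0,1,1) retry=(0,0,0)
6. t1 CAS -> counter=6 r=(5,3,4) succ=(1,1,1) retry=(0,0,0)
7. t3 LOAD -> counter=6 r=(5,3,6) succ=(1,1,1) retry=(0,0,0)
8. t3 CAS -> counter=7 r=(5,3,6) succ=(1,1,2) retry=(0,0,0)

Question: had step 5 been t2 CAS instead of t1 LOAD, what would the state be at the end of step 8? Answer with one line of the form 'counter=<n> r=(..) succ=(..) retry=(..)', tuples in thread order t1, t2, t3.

(re-executing from step 5 with the substitution; state before step 5: counter=5 r=(0,3,4) succ=(0,1,1) retry=(0,0,0))
5. t2 CAS -> counter=5 r=(0,3,4) succ=(0,1,1) retry=(0,1,0)
6. t1 CAS -> counter=5 r=(0,3,4) succ=(0,1,1) retry=(1,1,0)
7. t3 LOAD -> counter=5 r=(0,3,5) succ=(0,1,1) retry=(1,1,0)
8. t3 CAS -> counter=6 r=(0,3,5) succ=(0,1,2) retry=(1,1,0)

counter=6 r=(0,3,5) succ=(0,1,2) retry=(1,1,0)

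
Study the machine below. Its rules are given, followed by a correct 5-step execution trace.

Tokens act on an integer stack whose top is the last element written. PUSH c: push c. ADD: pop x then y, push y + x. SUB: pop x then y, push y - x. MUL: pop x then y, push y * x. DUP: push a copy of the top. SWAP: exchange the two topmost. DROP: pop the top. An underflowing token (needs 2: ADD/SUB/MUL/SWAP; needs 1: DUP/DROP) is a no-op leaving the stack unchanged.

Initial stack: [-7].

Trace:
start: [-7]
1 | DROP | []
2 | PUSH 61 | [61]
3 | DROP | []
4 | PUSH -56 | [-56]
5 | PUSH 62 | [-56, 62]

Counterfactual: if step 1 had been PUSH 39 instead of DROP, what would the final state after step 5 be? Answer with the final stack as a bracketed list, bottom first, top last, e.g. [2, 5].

[-7, 39, -56, 62]

(re-executing from step 1 with the substitution; state before step 1: [-7])
1 | PUSH 39 | [-7, 39]
2 | PUSH 61 | [-7, 39, 61]
3 | DROP | [-7, 39]
4 | PUSH -56 | [-7, 39, -56]
5 | PUSH 62 | [-7, 39, -56, 62]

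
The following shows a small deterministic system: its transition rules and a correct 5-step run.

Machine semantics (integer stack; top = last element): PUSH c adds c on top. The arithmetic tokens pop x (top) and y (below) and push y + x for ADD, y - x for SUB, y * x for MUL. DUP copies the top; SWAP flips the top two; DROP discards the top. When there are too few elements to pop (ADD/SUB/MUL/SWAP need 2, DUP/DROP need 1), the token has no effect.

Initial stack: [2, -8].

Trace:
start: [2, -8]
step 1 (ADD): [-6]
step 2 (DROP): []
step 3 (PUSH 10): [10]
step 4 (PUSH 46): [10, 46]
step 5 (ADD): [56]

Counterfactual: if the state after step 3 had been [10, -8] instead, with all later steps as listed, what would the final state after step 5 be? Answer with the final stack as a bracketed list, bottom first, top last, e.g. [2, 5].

[10, 38]

state after step 3 := [10, -8]
step 4 (PUSH 46): [10, -8, 46]
step 5 (ADD): [10, 38]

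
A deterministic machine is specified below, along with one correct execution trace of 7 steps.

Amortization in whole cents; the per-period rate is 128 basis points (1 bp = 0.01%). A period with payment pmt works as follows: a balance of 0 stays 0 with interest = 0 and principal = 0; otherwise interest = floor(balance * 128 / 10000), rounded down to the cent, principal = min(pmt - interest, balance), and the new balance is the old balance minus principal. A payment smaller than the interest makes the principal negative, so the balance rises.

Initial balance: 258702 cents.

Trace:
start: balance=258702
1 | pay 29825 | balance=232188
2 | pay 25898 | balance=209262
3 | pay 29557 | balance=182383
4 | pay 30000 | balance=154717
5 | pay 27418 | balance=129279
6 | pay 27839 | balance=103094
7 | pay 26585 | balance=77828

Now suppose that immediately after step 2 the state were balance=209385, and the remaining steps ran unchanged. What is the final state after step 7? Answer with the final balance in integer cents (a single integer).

state after step 2 := balance=209385
3 | pay 29557 | balance=182508
4 | pay 30000 | balance=154844
5 | pay 27418 | balance=129408
6 | pay 27839 | balance=103225
7 | pay 26585 | balance=77961

77961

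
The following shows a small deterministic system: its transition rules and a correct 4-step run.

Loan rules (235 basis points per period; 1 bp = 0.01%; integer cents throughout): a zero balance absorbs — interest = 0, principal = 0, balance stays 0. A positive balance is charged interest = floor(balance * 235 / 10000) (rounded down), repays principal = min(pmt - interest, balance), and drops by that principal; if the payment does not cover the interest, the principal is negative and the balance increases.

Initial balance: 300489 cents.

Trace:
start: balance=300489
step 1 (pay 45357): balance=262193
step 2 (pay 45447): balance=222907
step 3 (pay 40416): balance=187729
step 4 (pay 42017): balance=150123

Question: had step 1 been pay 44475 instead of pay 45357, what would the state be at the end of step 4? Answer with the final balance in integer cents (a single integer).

(re-executing from step 1 with the substitution; state before step 1: balance=300489)
step 1 (pay 44475): balance=263075
step 2 (pay 45447): balance=223810
step 3 (pay 40416): balance=188653
step 4 (pay 42017): balance=151069

151069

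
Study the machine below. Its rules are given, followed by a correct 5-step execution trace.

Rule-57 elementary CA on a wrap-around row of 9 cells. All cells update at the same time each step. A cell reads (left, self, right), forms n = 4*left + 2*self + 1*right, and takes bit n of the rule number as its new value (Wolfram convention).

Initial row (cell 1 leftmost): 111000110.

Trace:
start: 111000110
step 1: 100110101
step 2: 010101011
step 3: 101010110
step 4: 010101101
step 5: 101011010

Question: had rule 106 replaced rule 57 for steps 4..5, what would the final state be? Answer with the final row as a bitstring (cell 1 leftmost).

101011001

(re-executing steps 4..5 under rule 106; state before step 4: 101010110)
step 4: 010101111
step 5: 101011001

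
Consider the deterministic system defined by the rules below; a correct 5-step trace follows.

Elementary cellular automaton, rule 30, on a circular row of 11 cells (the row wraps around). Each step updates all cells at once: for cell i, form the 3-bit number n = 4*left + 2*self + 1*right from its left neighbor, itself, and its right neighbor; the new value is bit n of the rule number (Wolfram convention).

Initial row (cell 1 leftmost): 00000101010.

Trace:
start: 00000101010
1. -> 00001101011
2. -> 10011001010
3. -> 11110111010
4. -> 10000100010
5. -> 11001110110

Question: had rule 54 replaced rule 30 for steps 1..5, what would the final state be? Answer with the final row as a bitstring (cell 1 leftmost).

(re-executing steps 1..5 under rule 54; state before step 1: 00000101010)
1. -> 00001111111
2. -> 10010000000
3. -> 11111000001
4. -> 00000100010
5. -> 00001110111

00001110111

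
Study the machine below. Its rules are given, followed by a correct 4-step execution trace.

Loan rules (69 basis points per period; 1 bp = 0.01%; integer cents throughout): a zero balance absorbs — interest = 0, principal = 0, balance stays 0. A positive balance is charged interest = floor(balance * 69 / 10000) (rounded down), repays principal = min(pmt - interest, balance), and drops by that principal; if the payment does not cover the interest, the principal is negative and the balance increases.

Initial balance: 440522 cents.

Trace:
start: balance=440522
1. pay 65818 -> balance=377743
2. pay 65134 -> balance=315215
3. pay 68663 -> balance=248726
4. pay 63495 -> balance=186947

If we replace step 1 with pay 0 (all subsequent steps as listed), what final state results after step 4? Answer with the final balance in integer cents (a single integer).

(re-executing from step 1 with the substitution; state before step 1: balance=440522)
1. pay 0 -> balance=443561
2. pay 65134 -> balance=381487
3. pay 68663 -> balance=315456
4. pay 63495 -> balance=254137

254137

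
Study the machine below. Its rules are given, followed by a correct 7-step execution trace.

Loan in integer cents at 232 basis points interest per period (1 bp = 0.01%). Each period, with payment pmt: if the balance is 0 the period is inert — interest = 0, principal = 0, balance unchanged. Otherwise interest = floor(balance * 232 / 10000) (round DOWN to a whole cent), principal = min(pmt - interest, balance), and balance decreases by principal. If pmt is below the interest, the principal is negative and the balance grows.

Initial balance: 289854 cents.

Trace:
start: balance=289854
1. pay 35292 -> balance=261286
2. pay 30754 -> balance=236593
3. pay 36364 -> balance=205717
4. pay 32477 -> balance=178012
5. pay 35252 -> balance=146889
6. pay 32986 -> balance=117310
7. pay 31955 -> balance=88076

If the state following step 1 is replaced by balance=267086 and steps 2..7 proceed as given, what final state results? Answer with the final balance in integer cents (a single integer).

state after step 1 := balance=267086
2. pay 30754 -> balance=242528
3. pay 36364 -> balance=211790
4. pay 32477 -> balance=184226
5. pay 35252 -> balance=153248
6. pay 32986 -> balance=123817
7. pay 31955 -> balance=94734

94734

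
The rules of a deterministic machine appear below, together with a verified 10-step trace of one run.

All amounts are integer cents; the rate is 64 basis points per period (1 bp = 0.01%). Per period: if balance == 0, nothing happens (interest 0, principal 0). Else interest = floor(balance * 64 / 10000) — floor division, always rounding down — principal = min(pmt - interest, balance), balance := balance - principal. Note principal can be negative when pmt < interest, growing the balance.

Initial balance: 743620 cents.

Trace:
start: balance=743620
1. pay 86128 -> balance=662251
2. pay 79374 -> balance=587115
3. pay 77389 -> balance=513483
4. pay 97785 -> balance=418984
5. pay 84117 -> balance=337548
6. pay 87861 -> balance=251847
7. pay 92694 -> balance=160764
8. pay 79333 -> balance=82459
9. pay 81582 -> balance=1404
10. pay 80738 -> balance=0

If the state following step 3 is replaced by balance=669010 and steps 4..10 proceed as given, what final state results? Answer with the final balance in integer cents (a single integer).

state after step 3 := balance=669010
4. pay 97785 -> balance=575506
5. pay 84117 -> balance=495072
6. pay 87861 -> balance=410379
7. pay 92694 -> balance=320311
8. pay 79333 -> balance=243027
9. pay 81582 -> balance=163000
10. pay 80738 -> balance=83305

83305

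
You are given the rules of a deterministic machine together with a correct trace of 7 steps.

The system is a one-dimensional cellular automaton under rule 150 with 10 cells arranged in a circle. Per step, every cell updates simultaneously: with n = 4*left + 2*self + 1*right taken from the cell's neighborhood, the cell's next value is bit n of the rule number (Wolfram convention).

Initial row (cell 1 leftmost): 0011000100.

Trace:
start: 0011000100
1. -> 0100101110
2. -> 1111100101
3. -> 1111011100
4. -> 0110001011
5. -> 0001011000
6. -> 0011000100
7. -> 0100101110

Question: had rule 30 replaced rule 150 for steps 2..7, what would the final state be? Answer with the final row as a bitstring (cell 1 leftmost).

(re-executing steps 2..7 under rule 30; state before step 2: 0100101110)
2. -> 1111101001
3. -> 0000001111
4. -> 1000011000
5. -> 1100110101
6. -> 0011100101
7. -> 1110011101

1110011101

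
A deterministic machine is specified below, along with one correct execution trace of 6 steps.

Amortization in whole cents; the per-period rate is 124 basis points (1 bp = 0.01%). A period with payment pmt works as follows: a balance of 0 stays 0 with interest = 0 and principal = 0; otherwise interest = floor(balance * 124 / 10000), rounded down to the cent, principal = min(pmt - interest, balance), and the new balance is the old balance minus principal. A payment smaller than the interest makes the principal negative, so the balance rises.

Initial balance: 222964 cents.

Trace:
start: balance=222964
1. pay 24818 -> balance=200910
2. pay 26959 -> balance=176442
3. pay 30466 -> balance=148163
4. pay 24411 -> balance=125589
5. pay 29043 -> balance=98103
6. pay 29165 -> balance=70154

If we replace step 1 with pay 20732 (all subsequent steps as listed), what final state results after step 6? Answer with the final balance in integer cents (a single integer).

(re-executing from step 1 with the substitution; state before step 1: balance=222964)
1. pay 20732 -> balance=204996
2. pay 26959 -> balance=180578
3. pay 30466 -> balance=152351
4. pay 24411 -> balance=129829
5. pay 29043 -> balance=102395
6. pay 29165 -> balance=74499

74499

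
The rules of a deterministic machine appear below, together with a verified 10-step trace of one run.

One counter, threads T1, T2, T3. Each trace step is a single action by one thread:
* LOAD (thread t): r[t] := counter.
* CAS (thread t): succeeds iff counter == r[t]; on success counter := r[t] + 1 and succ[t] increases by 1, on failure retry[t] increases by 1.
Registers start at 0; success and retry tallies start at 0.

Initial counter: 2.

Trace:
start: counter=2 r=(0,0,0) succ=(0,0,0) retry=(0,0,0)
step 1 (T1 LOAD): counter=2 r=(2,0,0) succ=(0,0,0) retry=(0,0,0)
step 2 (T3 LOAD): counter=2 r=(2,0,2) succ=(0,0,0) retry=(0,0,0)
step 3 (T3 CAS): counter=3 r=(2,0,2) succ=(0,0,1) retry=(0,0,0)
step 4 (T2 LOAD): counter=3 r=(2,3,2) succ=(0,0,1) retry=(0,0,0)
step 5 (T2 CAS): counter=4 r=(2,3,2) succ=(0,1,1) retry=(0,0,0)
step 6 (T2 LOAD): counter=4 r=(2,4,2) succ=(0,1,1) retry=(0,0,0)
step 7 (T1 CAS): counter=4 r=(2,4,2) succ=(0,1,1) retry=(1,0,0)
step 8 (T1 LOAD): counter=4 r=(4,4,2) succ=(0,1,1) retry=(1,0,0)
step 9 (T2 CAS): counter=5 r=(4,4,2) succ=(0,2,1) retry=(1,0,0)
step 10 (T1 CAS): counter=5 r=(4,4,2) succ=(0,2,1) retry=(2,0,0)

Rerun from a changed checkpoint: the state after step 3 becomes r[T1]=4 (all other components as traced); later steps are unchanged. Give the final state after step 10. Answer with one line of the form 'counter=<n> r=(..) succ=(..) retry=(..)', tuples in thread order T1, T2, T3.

state after step 3 := counter=3 r=(4,0,2) succ=(0,0,1) retry=(0,0,0)
step 4 (T2 LOAD): counter=3 r=(4,3,2) succ=(0,0,1) retry=(0,0,0)
step 5 (T2 CAS): counter=4 r=(4,3,2) succ=(0,1,1) retry=(0,0,0)
step 6 (T2 LOAD): counter=4 r=(4,4,2) succ=(0,1,1) retry=(0,0,0)
step 7 (T1 CAS): counter=5 r=(4,4,2) succ=(1,1,1) retry=(0,0,0)
step 8 (T1 LOAD): counter=5 r=(5,4,2) succ=(1,1,1) retry=(0,0,0)
step 9 (T2 CAS): counter=5 r=(5,4,2) succ=(1,1,1) retry=(0,1,0)
step 10 (T1 CAS): counter=6 r=(5,4,2) succ=(2,1,1) retry=(0,1,0)

counter=6 r=(5,4,2) succ=(2,1,1) retry=(0,1,0)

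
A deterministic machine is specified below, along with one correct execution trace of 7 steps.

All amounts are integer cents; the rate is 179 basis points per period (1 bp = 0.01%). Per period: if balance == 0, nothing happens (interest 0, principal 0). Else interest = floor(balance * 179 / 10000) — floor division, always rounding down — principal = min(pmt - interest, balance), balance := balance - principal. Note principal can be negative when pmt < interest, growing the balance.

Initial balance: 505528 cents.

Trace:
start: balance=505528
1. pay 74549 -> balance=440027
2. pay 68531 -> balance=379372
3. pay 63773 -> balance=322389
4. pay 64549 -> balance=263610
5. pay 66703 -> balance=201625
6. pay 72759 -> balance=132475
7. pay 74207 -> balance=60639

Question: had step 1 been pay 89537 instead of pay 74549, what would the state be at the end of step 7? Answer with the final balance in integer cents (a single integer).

43968

(re-executing from step 1 with the substitution; state before step 1: balance=505528)
1. pay 89537 -> balance=425039
2. pay 68531 -> balance=364116
3. pay 63773 -> balance=306860
4. pay 64549 -> balance=247803
5. pay 66703 -> balance=185535
6. pay 72759 -> balance=116097
7. pay 74207 -> balance=43968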